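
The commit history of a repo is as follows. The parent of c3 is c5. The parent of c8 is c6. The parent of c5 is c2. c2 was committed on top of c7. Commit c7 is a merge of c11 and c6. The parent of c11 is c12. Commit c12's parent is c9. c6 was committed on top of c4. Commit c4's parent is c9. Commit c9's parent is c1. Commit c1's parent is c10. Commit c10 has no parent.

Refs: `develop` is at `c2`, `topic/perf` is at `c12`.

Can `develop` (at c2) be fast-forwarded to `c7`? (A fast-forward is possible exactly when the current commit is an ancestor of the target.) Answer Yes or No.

A fast-forward from c2 to c7 is possible iff c2 is an ancestor of c7.
Ancestors of c7: {c1, c10, c11, c12, c4, c6, c7, c9}.
c2 is not among them, so fast-forward is not possible.

No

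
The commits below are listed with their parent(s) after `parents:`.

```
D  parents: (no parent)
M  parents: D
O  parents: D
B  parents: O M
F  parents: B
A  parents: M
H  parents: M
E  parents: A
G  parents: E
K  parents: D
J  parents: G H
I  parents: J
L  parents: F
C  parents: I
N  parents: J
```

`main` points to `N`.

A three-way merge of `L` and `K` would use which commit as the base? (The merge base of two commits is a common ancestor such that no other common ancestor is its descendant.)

Ancestors of L: {B, D, F, L, M, O}.
Ancestors of K: {D, K}.
Common ancestors: {D}.
The only common ancestor is D, so it is the merge base.

D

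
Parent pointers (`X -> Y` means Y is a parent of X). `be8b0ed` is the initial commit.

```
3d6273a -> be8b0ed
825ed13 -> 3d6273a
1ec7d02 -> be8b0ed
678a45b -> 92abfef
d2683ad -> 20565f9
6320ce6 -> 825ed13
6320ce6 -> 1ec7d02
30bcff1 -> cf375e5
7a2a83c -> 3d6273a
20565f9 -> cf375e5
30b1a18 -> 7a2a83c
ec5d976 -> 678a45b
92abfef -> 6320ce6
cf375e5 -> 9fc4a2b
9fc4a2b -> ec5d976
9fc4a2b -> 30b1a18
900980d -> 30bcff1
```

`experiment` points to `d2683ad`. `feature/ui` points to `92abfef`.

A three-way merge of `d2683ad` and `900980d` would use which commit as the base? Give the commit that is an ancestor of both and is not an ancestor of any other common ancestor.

Ancestors of d2683ad: {1ec7d02, 20565f9, 30b1a18, 3d6273a, 6320ce6, 678a45b, 7a2a83c, 825ed13, 92abfef, 9fc4a2b, be8b0ed, cf375e5, d2683ad, ec5d976}.
Ancestors of 900980d: {1ec7d02, 30b1a18, 30bcff1, 3d6273a, 6320ce6, 678a45b, 7a2a83c, 825ed13, 900980d, 92abfef, 9fc4a2b, be8b0ed, cf375e5, ec5d976}.
Common ancestors: {1ec7d02, 30b1a18, 3d6273a, 6320ce6, 678a45b, 7a2a83c, 825ed13, 92abfef, 9fc4a2b, be8b0ed, cf375e5, ec5d976}.
Among these, cf375e5 is not an ancestor of any other common ancestor — it is the merge base.

cf375e5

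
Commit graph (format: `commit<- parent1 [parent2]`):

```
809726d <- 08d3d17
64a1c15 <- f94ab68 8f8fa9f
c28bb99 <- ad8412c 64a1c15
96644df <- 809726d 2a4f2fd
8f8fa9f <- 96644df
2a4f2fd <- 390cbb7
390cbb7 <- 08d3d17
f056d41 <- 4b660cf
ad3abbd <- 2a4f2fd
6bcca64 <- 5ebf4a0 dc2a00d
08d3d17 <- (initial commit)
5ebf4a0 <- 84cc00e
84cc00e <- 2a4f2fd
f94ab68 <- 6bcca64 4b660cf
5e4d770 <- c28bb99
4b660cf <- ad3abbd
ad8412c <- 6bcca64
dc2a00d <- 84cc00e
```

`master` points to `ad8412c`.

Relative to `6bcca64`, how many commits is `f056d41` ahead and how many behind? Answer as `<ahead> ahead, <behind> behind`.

Reachable from f056d41: {08d3d17, 2a4f2fd, 390cbb7, 4b660cf, ad3abbd, f056d41}.
Reachable from 6bcca64: {08d3d17, 2a4f2fd, 390cbb7, 5ebf4a0, 6bcca64, 84cc00e, dc2a00d}.
Only in f056d41's history (ahead): {4b660cf, ad3abbd, f056d41} — 3.
Only in 6bcca64's history (behind): {5ebf4a0, 6bcca64, 84cc00e, dc2a00d} — 4.

3 ahead, 4 behind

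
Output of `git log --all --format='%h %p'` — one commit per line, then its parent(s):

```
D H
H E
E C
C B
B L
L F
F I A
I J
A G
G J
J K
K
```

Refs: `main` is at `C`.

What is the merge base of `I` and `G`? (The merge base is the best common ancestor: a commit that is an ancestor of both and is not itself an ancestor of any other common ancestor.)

Ancestors of I: {I, J, K}.
Ancestors of G: {G, J, K}.
Common ancestors: {J, K}.
Among these, J is not an ancestor of any other common ancestor — it is the merge base.

J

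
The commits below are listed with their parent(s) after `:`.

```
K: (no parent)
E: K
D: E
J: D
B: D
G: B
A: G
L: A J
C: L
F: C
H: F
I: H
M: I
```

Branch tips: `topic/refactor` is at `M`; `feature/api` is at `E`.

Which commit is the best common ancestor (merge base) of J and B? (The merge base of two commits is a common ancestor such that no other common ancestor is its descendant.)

D

Ancestors of J: {D, E, J, K}.
Ancestors of B: {B, D, E, K}.
Common ancestors: {D, E, K}.
Among these, D is not an ancestor of any other common ancestor — it is the merge base.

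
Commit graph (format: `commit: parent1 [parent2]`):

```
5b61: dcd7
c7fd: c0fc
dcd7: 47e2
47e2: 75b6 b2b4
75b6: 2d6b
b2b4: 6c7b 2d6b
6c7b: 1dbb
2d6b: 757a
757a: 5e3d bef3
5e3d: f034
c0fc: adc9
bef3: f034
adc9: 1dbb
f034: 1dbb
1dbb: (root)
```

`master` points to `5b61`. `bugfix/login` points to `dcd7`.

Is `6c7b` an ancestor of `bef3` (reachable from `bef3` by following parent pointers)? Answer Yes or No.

Ancestors of bef3: {1dbb, bef3, f034}.
6c7b is not in that set, so it is not an ancestor of bef3.

No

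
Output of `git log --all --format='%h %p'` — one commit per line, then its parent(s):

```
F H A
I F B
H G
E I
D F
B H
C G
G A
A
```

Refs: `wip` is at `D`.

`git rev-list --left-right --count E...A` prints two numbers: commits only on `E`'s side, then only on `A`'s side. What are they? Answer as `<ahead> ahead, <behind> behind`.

6 ahead, 0 behind

Reachable from E: {A, B, E, F, G, H, I}.
Reachable from A: {A}.
Only in E's history (ahead): {B, E, F, G, H, I} — 6.
Only in A's history (behind): {} — 0.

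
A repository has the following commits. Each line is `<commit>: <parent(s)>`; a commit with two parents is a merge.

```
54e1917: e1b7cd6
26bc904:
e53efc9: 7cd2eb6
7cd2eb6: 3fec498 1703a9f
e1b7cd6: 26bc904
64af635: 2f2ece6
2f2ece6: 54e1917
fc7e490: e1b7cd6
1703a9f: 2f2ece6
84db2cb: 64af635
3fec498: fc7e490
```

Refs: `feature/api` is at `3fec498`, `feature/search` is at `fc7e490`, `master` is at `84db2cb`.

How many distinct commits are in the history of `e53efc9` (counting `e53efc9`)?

9

Walking parent pointers from e53efc9: reachable set = {1703a9f, 26bc904, 2f2ece6, 3fec498, 54e1917, 7cd2eb6, e1b7cd6, e53efc9, fc7e490}.
That is 9 commits.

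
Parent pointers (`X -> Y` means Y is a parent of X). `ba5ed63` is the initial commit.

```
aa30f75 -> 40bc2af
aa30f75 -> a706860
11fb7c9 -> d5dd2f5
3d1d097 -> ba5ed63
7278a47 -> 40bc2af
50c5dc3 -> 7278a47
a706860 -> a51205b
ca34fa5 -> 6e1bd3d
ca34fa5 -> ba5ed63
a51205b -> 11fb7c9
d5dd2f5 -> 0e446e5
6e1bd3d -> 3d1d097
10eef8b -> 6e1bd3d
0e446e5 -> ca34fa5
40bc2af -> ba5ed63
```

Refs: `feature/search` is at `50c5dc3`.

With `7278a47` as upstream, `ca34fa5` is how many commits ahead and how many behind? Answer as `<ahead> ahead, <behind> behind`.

Reachable from ca34fa5: {3d1d097, 6e1bd3d, ba5ed63, ca34fa5}.
Reachable from 7278a47: {40bc2af, 7278a47, ba5ed63}.
Only in ca34fa5's history (ahead): {3d1d097, 6e1bd3d, ca34fa5} — 3.
Only in 7278a47's history (behind): {40bc2af, 7278a47} — 2.

3 ahead, 2 behind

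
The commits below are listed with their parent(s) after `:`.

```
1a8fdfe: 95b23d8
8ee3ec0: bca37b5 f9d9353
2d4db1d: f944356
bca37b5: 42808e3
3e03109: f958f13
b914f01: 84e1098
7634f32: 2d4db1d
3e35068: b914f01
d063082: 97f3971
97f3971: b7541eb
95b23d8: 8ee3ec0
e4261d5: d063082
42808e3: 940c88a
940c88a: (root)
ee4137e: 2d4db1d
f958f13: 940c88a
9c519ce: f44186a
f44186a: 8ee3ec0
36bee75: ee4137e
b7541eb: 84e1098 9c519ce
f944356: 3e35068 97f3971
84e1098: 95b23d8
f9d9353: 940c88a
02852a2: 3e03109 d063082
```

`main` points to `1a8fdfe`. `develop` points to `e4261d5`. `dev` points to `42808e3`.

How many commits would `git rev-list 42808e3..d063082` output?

10

Reachable from d063082: {42808e3, 84e1098, 8ee3ec0, 940c88a, 95b23d8, 97f3971, 9c519ce, b7541eb, bca37b5, d063082, f44186a, f9d9353}.
Reachable from 42808e3: {42808e3, 940c88a}.
In d063082's history but not 42808e3's: {84e1098, 8ee3ec0, 95b23d8, 97f3971, 9c519ce, b7541eb, bca37b5, d063082, f44186a, f9d9353} — 10 commits.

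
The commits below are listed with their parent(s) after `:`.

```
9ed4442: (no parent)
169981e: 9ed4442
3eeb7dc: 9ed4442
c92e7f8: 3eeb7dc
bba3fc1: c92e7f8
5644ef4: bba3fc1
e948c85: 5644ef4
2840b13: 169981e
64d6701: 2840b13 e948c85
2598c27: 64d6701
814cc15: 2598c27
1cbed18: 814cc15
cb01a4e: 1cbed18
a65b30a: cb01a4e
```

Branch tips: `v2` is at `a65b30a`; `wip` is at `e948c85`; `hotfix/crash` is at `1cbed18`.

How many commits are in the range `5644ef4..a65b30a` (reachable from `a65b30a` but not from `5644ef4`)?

Reachable from a65b30a: {169981e, 1cbed18, 2598c27, 2840b13, 3eeb7dc, 5644ef4, 64d6701, 814cc15, 9ed4442, a65b30a, bba3fc1, c92e7f8, cb01a4e, e948c85}.
Reachable from 5644ef4: {3eeb7dc, 5644ef4, 9ed4442, bba3fc1, c92e7f8}.
In a65b30a's history but not 5644ef4's: {169981e, 1cbed18, 2598c27, 2840b13, 64d6701, 814cc15, a65b30a, cb01a4e, e948c85} — 9 commits.

9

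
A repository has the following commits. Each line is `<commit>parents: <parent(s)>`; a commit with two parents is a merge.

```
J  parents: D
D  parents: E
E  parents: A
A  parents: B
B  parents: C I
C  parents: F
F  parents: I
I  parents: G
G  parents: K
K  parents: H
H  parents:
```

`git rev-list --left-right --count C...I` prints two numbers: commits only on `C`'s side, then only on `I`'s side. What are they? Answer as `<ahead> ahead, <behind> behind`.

2 ahead, 0 behind

Reachable from C: {C, F, G, H, I, K}.
Reachable from I: {G, H, I, K}.
Only in C's history (ahead): {C, F} — 2.
Only in I's history (behind): {} — 0.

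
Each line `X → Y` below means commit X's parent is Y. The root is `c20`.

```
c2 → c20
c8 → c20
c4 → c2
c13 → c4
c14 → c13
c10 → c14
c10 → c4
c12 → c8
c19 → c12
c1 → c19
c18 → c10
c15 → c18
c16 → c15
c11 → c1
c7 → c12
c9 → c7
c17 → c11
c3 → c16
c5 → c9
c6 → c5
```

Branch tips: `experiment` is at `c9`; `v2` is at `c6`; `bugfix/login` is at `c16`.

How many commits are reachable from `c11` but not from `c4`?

5

Reachable from c11: {c1, c11, c12, c19, c20, c8}.
Reachable from c4: {c2, c20, c4}.
In c11's history but not c4's: {c1, c11, c12, c19, c8} — 5 commits.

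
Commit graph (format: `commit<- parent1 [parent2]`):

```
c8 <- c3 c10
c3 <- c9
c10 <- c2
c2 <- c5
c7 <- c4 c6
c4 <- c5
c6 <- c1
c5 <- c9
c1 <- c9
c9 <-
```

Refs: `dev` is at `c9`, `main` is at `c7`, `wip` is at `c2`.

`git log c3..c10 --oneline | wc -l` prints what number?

Reachable from c10: {c10, c2, c5, c9}.
Reachable from c3: {c3, c9}.
In c10's history but not c3's: {c10, c2, c5} — 3 commits.

3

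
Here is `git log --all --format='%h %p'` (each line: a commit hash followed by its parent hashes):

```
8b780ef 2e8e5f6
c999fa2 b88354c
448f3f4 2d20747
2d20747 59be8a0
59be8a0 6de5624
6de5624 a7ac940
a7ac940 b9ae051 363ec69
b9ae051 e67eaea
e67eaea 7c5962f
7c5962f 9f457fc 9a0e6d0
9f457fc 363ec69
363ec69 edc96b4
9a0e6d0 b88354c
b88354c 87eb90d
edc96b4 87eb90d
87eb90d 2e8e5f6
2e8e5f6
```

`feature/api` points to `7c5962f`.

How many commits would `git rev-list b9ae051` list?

10

Walking parent pointers from b9ae051: reachable set = {2e8e5f6, 363ec69, 7c5962f, 87eb90d, 9a0e6d0, 9f457fc, b88354c, b9ae051, e67eaea, edc96b4}.
That is 10 commits.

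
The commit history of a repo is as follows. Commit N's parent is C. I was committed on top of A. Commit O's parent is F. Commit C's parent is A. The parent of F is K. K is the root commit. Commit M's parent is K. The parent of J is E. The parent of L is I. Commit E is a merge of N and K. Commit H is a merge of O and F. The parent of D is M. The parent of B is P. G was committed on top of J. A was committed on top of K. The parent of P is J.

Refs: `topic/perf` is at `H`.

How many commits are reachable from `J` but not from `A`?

4

Reachable from J: {A, C, E, J, K, N}.
Reachable from A: {A, K}.
In J's history but not A's: {C, E, J, N} — 4 commits.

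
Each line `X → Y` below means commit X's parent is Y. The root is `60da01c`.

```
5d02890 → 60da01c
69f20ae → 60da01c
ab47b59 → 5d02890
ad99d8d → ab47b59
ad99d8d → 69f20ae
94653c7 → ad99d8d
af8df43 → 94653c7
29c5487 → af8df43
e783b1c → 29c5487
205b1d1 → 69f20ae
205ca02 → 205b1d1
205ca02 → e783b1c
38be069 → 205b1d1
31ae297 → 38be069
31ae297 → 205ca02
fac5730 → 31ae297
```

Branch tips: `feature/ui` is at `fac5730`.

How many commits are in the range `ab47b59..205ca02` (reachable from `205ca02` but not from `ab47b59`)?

8

Reachable from 205ca02: {205b1d1, 205ca02, 29c5487, 5d02890, 60da01c, 69f20ae, 94653c7, ab47b59, ad99d8d, af8df43, e783b1c}.
Reachable from ab47b59: {5d02890, 60da01c, ab47b59}.
In 205ca02's history but not ab47b59's: {205b1d1, 205ca02, 29c5487, 69f20ae, 94653c7, ad99d8d, af8df43, e783b1c} — 8 commits.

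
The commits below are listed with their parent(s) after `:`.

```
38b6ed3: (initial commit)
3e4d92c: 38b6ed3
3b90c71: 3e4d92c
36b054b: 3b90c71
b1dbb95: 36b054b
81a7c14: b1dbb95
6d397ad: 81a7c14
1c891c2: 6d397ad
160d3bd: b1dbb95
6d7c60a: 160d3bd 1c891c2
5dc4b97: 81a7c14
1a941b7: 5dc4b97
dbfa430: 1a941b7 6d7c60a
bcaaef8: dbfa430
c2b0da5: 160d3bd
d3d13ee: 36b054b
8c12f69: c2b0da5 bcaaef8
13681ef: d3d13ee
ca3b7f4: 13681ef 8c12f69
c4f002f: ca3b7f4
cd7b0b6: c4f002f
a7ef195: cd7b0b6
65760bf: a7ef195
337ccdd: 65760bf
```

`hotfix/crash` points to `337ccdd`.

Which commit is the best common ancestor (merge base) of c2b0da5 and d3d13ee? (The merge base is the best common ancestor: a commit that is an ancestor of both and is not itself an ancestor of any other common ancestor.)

36b054b

Ancestors of c2b0da5: {160d3bd, 36b054b, 38b6ed3, 3b90c71, 3e4d92c, b1dbb95, c2b0da5}.
Ancestors of d3d13ee: {36b054b, 38b6ed3, 3b90c71, 3e4d92c, d3d13ee}.
Common ancestors: {36b054b, 38b6ed3, 3b90c71, 3e4d92c}.
Among these, 36b054b is not an ancestor of any other common ancestor — it is the merge base.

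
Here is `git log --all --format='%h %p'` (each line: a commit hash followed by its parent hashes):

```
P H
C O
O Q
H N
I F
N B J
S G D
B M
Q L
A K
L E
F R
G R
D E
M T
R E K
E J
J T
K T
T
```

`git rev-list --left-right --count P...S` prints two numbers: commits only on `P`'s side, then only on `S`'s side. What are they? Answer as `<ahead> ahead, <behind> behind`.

Reachable from P: {B, H, J, M, N, P, T}.
Reachable from S: {D, E, G, J, K, R, S, T}.
Only in P's history (ahead): {B, H, M, N, P} — 5.
Only in S's history (behind): {D, E, G, K, R, S} — 6.

5 ahead, 6 behind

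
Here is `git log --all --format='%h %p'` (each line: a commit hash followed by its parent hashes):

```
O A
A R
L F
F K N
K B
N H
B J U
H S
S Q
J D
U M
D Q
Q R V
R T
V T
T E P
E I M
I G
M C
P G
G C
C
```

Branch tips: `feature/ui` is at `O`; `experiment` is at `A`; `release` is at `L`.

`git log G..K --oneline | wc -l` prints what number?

13

Reachable from K: {B, C, D, E, G, I, J, K, M, P, Q, R, T, U, V}.
Reachable from G: {C, G}.
In K's history but not G's: {B, D, E, I, J, K, M, P, Q, R, T, U, V} — 13 commits.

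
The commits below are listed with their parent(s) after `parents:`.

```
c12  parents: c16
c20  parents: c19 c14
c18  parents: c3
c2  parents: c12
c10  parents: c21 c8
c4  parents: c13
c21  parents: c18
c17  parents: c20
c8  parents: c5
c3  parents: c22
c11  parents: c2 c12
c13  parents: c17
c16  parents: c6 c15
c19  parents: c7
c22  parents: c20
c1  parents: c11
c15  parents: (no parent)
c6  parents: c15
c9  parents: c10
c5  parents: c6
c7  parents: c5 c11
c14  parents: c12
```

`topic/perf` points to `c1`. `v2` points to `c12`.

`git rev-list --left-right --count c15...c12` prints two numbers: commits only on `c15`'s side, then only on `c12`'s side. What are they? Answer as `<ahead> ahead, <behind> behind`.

Reachable from c15: {c15}.
Reachable from c12: {c12, c15, c16, c6}.
Only in c15's history (ahead): {} — 0.
Only in c12's history (behind): {c12, c16, c6} — 3.

0 ahead, 3 behind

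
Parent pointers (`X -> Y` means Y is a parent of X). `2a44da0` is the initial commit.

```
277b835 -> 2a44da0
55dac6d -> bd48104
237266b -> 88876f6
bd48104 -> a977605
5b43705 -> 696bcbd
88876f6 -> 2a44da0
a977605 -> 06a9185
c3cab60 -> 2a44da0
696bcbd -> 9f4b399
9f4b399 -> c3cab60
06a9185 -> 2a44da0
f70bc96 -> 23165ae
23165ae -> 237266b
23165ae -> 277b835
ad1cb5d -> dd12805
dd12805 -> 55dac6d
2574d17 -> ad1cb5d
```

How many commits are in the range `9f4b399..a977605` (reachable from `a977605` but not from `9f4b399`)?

2

Reachable from a977605: {06a9185, 2a44da0, a977605}.
Reachable from 9f4b399: {2a44da0, 9f4b399, c3cab60}.
In a977605's history but not 9f4b399's: {06a9185, a977605} — 2 commits.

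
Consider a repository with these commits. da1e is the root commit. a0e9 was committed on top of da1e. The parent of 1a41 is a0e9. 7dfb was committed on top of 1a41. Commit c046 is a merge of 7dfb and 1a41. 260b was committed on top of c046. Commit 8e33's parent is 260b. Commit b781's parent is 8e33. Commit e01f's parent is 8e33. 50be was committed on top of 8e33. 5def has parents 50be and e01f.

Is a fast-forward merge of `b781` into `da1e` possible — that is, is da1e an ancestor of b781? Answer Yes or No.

A fast-forward from da1e to b781 is possible iff da1e is an ancestor of b781.
Ancestors of b781: {1a41, 260b, 7dfb, 8e33, a0e9, b781, c046, da1e}.
da1e is among them, so fast-forward is possible.

Yes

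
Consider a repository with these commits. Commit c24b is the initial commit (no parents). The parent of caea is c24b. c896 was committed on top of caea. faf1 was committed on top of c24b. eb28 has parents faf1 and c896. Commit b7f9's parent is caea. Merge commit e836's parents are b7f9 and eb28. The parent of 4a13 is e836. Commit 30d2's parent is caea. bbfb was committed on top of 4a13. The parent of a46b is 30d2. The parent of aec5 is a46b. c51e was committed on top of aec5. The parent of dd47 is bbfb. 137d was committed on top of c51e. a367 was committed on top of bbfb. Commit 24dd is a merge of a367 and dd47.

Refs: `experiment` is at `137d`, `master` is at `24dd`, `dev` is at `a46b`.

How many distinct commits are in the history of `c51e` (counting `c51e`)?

Walking parent pointers from c51e: reachable set = {30d2, a46b, aec5, c24b, c51e, caea}.
That is 6 commits.

6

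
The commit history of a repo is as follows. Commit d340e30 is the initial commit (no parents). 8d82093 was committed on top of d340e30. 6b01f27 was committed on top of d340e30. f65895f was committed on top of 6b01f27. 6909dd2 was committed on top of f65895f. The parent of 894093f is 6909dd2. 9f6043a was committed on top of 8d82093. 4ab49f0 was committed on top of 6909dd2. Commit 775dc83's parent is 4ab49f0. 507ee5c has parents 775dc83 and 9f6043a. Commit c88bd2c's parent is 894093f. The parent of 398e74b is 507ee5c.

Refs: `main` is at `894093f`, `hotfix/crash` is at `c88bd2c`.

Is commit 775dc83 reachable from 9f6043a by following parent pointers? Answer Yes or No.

Ancestors of 9f6043a: {8d82093, 9f6043a, d340e30}.
775dc83 is not in that set, so it is not an ancestor of 9f6043a.

No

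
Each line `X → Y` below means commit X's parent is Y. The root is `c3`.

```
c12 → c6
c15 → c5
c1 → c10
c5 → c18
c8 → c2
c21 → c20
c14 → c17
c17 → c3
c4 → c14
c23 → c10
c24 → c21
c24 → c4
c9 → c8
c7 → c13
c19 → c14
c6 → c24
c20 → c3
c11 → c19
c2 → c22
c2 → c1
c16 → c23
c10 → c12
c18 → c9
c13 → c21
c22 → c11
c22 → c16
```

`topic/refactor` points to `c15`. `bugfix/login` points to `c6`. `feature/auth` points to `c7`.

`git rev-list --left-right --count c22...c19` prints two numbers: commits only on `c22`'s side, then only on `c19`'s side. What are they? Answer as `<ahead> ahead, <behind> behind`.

Reachable from c22: {c10, c11, c12, c14, c16, c17, c19, c20, c21, c22, c23, c24, c3, c4, c6}.
Reachable from c19: {c14, c17, c19, c3}.
Only in c22's history (ahead): {c10, c11, c12, c16, c20, c21, c22, c23, c24, c4, c6} — 11.
Only in c19's history (behind): {} — 0.

11 ahead, 0 behind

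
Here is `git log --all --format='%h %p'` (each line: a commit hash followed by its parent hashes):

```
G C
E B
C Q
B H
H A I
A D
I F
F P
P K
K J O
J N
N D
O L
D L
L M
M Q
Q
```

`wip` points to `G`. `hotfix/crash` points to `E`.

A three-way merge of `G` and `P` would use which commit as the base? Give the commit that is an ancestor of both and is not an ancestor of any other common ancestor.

Ancestors of G: {C, G, Q}.
Ancestors of P: {D, J, K, L, M, N, O, P, Q}.
Common ancestors: {Q}.
The only common ancestor is Q, so it is the merge base.

Q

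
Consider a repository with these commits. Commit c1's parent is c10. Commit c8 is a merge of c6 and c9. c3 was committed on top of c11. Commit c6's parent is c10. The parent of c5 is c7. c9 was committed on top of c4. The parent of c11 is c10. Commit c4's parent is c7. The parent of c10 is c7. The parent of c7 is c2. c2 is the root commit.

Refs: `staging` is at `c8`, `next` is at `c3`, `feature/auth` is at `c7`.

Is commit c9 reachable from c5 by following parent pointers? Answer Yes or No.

Ancestors of c5: {c2, c5, c7}.
c9 is not in that set, so it is not an ancestor of c5.

No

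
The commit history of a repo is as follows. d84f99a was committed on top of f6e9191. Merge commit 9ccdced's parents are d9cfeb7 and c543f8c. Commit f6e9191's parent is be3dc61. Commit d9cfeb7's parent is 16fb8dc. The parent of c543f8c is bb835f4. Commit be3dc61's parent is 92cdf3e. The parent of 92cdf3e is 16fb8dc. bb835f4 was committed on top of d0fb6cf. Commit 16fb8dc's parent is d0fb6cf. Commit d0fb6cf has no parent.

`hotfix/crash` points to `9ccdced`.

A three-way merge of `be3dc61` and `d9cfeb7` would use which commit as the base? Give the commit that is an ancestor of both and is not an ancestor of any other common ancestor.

16fb8dc

Ancestors of be3dc61: {16fb8dc, 92cdf3e, be3dc61, d0fb6cf}.
Ancestors of d9cfeb7: {16fb8dc, d0fb6cf, d9cfeb7}.
Common ancestors: {16fb8dc, d0fb6cf}.
Among these, 16fb8dc is not an ancestor of any other common ancestor — it is the merge base.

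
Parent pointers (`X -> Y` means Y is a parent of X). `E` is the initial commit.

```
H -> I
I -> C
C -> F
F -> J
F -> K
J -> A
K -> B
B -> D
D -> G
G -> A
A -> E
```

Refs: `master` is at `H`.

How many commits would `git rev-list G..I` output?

7

Reachable from I: {A, B, C, D, E, F, G, I, J, K}.
Reachable from G: {A, E, G}.
In I's history but not G's: {B, C, D, F, I, J, K} — 7 commits.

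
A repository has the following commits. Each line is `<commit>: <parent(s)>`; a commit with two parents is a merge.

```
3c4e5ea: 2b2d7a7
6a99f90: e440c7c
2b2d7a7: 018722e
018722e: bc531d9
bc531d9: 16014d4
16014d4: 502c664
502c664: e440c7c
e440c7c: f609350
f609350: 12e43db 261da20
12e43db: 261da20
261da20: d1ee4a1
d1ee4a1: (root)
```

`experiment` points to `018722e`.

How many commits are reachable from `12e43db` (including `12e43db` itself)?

Walking parent pointers from 12e43db: reachable set = {12e43db, 261da20, d1ee4a1}.
That is 3 commits.

3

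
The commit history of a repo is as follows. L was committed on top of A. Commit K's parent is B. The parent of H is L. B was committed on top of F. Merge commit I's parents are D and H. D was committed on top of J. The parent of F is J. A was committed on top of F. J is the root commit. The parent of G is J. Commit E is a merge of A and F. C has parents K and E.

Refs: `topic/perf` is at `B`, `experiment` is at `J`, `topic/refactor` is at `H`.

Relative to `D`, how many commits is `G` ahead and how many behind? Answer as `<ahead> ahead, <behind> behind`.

1 ahead, 1 behind

Reachable from G: {G, J}.
Reachable from D: {D, J}.
Only in G's history (ahead): {G} — 1.
Only in D's history (behind): {D} — 1.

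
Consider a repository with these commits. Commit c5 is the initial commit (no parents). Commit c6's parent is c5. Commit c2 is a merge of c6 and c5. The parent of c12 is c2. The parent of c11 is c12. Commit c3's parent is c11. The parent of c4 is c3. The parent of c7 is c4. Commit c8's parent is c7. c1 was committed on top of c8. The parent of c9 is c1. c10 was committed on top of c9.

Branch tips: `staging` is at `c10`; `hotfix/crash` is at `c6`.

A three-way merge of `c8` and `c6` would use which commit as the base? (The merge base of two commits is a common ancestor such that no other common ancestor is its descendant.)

Ancestors of c8: {c11, c12, c2, c3, c4, c5, c6, c7, c8}.
Ancestors of c6: {c5, c6}.
Common ancestors: {c5, c6}.
Among these, c6 is not an ancestor of any other common ancestor — it is the merge base.

c6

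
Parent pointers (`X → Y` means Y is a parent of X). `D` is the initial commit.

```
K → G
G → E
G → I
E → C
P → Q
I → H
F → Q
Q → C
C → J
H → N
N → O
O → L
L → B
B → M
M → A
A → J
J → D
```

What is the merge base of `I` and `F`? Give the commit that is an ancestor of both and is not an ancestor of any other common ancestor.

Ancestors of I: {A, B, D, H, I, J, L, M, N, O}.
Ancestors of F: {C, D, F, J, Q}.
Common ancestors: {D, J}.
Among these, J is not an ancestor of any other common ancestor — it is the merge base.

J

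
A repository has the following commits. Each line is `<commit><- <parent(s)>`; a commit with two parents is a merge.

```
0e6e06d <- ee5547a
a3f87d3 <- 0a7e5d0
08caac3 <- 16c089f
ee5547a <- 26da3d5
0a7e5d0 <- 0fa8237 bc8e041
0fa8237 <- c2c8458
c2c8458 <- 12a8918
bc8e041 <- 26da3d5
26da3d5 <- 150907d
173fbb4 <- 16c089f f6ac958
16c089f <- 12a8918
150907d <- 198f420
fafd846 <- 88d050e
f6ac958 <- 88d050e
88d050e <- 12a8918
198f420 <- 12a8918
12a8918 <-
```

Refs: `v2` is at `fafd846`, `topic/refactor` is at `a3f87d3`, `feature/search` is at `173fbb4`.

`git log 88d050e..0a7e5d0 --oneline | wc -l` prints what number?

Reachable from 0a7e5d0: {0a7e5d0, 0fa8237, 12a8918, 150907d, 198f420, 26da3d5, bc8e041, c2c8458}.
Reachable from 88d050e: {12a8918, 88d050e}.
In 0a7e5d0's history but not 88d050e's: {0a7e5d0, 0fa8237, 150907d, 198f420, 26da3d5, bc8e041, c2c8458} — 7 commits.

7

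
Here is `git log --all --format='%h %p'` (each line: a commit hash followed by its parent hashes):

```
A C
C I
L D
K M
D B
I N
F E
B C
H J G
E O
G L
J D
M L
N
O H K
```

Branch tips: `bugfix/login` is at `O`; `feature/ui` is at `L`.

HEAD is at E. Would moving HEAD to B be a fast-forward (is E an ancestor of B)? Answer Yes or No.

A fast-forward from E to B is possible iff E is an ancestor of B.
Ancestors of B: {B, C, I, N}.
E is not among them, so fast-forward is not possible.

No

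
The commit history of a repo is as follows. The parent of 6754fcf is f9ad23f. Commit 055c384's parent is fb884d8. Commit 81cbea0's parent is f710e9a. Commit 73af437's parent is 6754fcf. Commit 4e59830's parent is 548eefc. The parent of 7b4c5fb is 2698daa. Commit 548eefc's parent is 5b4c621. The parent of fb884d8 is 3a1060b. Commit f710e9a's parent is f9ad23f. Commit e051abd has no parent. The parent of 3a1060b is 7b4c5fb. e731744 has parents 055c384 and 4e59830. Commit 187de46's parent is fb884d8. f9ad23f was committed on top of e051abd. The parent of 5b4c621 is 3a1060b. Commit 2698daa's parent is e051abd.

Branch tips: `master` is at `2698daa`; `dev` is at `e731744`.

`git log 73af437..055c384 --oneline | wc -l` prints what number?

Reachable from 055c384: {055c384, 2698daa, 3a1060b, 7b4c5fb, e051abd, fb884d8}.
Reachable from 73af437: {6754fcf, 73af437, e051abd, f9ad23f}.
In 055c384's history but not 73af437's: {055c384, 2698daa, 3a1060b, 7b4c5fb, fb884d8} — 5 commits.

5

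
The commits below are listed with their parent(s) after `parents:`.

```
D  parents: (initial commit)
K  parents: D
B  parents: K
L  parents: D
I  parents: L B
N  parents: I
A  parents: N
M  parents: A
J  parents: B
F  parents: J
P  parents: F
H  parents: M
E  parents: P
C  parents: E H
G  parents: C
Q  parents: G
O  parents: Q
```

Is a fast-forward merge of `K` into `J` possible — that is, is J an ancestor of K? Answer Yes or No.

A fast-forward from J to K is possible iff J is an ancestor of K.
Ancestors of K: {D, K}.
J is not among them, so fast-forward is not possible.

No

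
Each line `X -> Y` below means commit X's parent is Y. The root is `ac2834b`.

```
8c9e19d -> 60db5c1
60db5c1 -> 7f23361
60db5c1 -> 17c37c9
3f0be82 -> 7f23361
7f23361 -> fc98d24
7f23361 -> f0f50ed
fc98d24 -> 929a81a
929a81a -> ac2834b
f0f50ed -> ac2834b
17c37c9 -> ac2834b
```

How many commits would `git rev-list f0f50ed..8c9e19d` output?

6

Reachable from 8c9e19d: {17c37c9, 60db5c1, 7f23361, 8c9e19d, 929a81a, ac2834b, f0f50ed, fc98d24}.
Reachable from f0f50ed: {ac2834b, f0f50ed}.
In 8c9e19d's history but not f0f50ed's: {17c37c9, 60db5c1, 7f23361, 8c9e19d, 929a81a, fc98d24} — 6 commits.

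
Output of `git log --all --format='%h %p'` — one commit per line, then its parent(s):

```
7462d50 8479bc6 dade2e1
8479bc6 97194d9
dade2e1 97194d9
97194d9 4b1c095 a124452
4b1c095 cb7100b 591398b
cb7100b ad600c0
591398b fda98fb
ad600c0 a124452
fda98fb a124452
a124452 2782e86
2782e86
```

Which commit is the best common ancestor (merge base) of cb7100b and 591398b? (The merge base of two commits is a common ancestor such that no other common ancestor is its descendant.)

Ancestors of cb7100b: {2782e86, a124452, ad600c0, cb7100b}.
Ancestors of 591398b: {2782e86, 591398b, a124452, fda98fb}.
Common ancestors: {2782e86, a124452}.
Among these, a124452 is not an ancestor of any other common ancestor — it is the merge base.

a124452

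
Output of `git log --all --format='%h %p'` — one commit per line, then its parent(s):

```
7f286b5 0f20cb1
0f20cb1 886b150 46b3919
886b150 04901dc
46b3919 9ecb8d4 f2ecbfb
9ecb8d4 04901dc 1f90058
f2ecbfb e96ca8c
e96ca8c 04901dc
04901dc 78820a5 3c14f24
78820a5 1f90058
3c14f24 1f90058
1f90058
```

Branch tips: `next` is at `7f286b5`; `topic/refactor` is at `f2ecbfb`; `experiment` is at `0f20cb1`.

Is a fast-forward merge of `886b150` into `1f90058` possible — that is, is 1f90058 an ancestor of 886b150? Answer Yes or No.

A fast-forward from 1f90058 to 886b150 is possible iff 1f90058 is an ancestor of 886b150.
Ancestors of 886b150: {04901dc, 1f90058, 3c14f24, 78820a5, 886b150}.
1f90058 is among them, so fast-forward is possible.

Yes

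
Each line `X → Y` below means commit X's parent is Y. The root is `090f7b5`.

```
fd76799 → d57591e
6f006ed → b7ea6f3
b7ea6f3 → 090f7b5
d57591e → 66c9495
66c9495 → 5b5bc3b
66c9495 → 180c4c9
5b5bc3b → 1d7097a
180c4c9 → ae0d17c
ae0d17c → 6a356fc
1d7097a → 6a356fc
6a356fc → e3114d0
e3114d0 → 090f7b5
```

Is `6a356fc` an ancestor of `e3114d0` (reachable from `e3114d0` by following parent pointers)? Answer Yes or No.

No

Ancestors of e3114d0: {090f7b5, e3114d0}.
6a356fc is not in that set, so it is not an ancestor of e3114d0.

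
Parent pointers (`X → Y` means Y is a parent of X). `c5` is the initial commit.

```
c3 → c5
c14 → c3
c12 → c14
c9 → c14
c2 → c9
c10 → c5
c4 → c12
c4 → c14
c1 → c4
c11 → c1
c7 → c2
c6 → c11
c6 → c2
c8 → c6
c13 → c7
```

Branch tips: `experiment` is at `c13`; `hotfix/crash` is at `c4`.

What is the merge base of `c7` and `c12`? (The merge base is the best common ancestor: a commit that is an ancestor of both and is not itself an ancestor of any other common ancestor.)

Ancestors of c7: {c14, c2, c3, c5, c7, c9}.
Ancestors of c12: {c12, c14, c3, c5}.
Common ancestors: {c14, c3, c5}.
Among these, c14 is not an ancestor of any other common ancestor — it is the merge base.

c14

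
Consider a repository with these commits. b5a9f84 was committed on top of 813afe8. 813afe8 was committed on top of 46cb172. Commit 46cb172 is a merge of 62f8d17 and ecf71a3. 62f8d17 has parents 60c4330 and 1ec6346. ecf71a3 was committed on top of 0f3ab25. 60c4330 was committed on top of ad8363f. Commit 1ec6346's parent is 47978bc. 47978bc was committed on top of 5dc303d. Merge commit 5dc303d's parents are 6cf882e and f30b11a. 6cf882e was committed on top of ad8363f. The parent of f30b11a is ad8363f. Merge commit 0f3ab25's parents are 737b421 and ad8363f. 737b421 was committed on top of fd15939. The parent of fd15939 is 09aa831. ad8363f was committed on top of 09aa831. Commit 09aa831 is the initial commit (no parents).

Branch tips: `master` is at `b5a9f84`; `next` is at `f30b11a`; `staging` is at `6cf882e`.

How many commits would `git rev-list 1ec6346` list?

7

Walking parent pointers from 1ec6346: reachable set = {09aa831, 1ec6346, 47978bc, 5dc303d, 6cf882e, ad8363f, f30b11a}.
That is 7 commits.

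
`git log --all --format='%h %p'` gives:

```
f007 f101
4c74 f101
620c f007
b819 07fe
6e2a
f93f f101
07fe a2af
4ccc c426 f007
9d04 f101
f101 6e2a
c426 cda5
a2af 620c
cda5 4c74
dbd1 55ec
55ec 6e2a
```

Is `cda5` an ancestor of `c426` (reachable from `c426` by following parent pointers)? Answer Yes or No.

Ancestors of c426 (commits reachable by following parents): {4c74, 6e2a, c426, cda5, f101}.
cda5 is in that set, so it is an ancestor of c426.

Yes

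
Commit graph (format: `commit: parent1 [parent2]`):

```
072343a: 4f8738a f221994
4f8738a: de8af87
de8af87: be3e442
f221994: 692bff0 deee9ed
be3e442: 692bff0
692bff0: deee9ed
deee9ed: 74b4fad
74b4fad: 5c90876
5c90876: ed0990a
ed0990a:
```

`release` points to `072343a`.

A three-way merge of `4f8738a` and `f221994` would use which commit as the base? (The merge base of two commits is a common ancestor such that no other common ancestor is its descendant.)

Ancestors of 4f8738a: {4f8738a, 5c90876, 692bff0, 74b4fad, be3e442, de8af87, deee9ed, ed0990a}.
Ancestors of f221994: {5c90876, 692bff0, 74b4fad, deee9ed, ed0990a, f221994}.
Common ancestors: {5c90876, 692bff0, 74b4fad, deee9ed, ed0990a}.
Among these, 692bff0 is not an ancestor of any other common ancestor — it is the merge base.

692bff0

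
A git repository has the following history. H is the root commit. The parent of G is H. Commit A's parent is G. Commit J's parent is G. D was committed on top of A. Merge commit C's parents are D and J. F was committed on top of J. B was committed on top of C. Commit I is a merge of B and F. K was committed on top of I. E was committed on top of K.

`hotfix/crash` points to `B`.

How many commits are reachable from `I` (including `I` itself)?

9

Walking parent pointers from I: reachable set = {A, B, C, D, F, G, H, I, J}.
That is 9 commits.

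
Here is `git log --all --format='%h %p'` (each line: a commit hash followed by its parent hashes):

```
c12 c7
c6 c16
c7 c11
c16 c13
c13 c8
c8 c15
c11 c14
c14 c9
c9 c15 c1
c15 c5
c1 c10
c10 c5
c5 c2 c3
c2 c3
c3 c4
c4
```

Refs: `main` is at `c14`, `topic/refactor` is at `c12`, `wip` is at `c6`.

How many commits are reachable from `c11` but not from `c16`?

Reachable from c11: {c1, c10, c11, c14, c15, c2, c3, c4, c5, c9}.
Reachable from c16: {c13, c15, c16, c2, c3, c4, c5, c8}.
In c11's history but not c16's: {c1, c10, c11, c14, c9} — 5 commits.

5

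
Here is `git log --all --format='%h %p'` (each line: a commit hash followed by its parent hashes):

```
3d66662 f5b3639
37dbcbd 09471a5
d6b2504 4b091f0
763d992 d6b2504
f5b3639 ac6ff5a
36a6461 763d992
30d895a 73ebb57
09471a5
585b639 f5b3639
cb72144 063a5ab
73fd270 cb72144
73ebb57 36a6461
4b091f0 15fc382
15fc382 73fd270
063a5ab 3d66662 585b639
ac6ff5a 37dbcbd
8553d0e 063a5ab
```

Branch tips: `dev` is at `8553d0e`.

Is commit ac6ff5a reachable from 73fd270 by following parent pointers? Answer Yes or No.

Yes

Ancestors of 73fd270 (commits reachable by following parents): {063a5ab, 09471a5, 37dbcbd, 3d66662, 585b639, 73fd270, ac6ff5a, cb72144, f5b3639}.
ac6ff5a is in that set, so it is an ancestor of 73fd270.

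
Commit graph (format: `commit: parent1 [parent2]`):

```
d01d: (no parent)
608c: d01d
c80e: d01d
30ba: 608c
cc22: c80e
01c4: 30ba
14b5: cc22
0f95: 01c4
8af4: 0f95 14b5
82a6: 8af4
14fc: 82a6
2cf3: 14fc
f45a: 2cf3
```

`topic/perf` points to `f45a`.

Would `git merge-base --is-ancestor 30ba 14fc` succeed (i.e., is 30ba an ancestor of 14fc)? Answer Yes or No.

Yes

Ancestors of 14fc (commits reachable by following parents): {01c4, 0f95, 14b5, 14fc, 30ba, 608c, 82a6, 8af4, c80e, cc22, d01d}.
30ba is in that set, so it is an ancestor of 14fc.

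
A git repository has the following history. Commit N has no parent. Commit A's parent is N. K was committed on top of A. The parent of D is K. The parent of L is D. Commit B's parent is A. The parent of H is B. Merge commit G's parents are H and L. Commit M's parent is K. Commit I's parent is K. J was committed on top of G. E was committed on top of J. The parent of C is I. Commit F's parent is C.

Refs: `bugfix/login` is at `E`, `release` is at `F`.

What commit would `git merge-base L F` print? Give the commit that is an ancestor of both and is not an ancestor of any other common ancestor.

K

Ancestors of L: {A, D, K, L, N}.
Ancestors of F: {A, C, F, I, K, N}.
Common ancestors: {A, K, N}.
Among these, K is not an ancestor of any other common ancestor — it is the merge base.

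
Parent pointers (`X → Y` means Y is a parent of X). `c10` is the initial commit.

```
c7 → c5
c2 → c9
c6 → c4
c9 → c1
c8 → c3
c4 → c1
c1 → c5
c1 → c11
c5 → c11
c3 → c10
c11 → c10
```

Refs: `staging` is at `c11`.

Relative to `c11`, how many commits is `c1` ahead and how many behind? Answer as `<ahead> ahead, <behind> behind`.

Reachable from c1: {c1, c10, c11, c5}.
Reachable from c11: {c10, c11}.
Only in c1's history (ahead): {c1, c5} — 2.
Only in c11's history (behind): {} — 0.

2 ahead, 0 behind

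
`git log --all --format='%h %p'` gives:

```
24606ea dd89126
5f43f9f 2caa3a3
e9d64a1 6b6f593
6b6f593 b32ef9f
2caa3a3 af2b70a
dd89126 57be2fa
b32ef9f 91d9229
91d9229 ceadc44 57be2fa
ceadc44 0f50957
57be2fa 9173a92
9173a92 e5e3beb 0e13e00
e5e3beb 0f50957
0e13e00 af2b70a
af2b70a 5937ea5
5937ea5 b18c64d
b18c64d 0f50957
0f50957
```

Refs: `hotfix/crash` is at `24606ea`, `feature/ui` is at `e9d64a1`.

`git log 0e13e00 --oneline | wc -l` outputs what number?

Walking parent pointers from 0e13e00: reachable set = {0e13e00, 0f50957, 5937ea5, af2b70a, b18c64d}.
That is 5 commits.

5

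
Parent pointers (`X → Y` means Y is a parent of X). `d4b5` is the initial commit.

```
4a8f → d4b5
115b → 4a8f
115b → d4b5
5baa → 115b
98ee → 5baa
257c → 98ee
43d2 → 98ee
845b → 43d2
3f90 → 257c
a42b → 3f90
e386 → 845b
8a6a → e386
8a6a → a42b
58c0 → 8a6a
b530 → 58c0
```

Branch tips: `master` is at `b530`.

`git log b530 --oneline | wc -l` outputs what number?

Walking parent pointers from b530: reachable set = {115b, 257c, 3f90, 43d2, 4a8f, 58c0, 5baa, 845b, 8a6a, 98ee, a42b, b530, d4b5, e386}.
That is 14 commits.

14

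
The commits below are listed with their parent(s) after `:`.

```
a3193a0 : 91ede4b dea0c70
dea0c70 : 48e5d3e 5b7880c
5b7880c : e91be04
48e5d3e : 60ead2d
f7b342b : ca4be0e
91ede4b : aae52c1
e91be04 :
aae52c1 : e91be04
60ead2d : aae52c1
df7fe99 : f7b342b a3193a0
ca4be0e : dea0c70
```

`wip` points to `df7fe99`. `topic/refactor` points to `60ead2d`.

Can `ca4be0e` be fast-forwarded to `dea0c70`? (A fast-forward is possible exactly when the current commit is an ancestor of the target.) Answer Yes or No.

A fast-forward from ca4be0e to dea0c70 is possible iff ca4be0e is an ancestor of dea0c70.
Ancestors of dea0c70: {48e5d3e, 5b7880c, 60ead2d, aae52c1, dea0c70, e91be04}.
ca4be0e is not among them, so fast-forward is not possible.

No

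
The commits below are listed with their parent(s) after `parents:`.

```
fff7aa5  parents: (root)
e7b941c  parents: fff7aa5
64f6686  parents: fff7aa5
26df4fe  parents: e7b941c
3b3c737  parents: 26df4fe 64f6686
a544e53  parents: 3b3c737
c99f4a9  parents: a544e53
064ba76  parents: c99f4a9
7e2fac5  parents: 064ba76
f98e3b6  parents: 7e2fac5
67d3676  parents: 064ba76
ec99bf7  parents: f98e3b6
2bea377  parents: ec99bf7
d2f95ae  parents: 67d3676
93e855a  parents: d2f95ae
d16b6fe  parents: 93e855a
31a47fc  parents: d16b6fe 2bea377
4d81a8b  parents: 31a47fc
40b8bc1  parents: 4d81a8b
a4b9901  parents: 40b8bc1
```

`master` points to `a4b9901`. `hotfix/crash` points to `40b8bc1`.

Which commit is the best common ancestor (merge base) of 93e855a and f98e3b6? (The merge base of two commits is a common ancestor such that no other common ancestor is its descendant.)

Ancestors of 93e855a: {064ba76, 26df4fe, 3b3c737, 64f6686, 67d3676, 93e855a, a544e53, c99f4a9, d2f95ae, e7b941c, fff7aa5}.
Ancestors of f98e3b6: {064ba76, 26df4fe, 3b3c737, 64f6686, 7e2fac5, a544e53, c99f4a9, e7b941c, f98e3b6, fff7aa5}.
Common ancestors: {064ba76, 26df4fe, 3b3c737, 64f6686, a544e53, c99f4a9, e7b941c, fff7aa5}.
Among these, 064ba76 is not an ancestor of any other common ancestor — it is the merge base.

064ba76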